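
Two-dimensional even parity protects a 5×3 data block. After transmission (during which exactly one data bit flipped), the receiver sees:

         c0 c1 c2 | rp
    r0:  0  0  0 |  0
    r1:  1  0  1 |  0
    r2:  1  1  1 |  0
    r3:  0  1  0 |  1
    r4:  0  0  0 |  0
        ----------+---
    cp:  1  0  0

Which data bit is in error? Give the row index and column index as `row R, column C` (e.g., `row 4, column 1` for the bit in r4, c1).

row 2, column 0

Recompute each row's even parity and compare to rp:
  r0: data parity 0, sent rp 0 → ok
  r1: data parity 0, sent rp 0 → ok
  r2: data parity 1, sent rp 0 → mismatch
  r3: data parity 1, sent rp 1 → ok
  r4: data parity 0, sent rp 0 → ok
Recompute each column's even parity and compare to cp:
  c0: data parity 0, sent cp 1 → mismatch
  c1: data parity 0, sent cp 0 → ok
  c2: data parity 0, sent cp 0 → ok
Exactly one row (r2) and one column (c0) fail → the flipped bit is at their intersection.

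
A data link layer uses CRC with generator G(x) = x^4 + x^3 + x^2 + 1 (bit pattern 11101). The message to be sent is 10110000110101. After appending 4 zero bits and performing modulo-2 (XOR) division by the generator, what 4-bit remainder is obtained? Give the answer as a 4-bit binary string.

Append 4 zeros: 101100001101010000. Divide by 11101 (XOR where the leading bit is 1):
  pos 0: 10110 XOR 11101 = 01011
  pos 1: 10110 XOR 11101 = 01011
  pos 2: 10110 XOR 11101 = 01011
  pos 3: 10110 XOR 11101 = 01011
  pos 4: 10111 XOR 11101 = 01010
  pos 5: 10101 XOR 11101 = 01000
  pos 6: 10000 XOR 11101 = 01101
  pos 7: 11011 XOR 11101 = 00110
  pos 9: 11001 XOR 11101 = 00100
  pos 11: 10000 XOR 11101 = 01101
  pos 12: 11010 XOR 11101 = 00111
Remainder (last 4 bits) = 1110. This is the CRC / FCS.

1110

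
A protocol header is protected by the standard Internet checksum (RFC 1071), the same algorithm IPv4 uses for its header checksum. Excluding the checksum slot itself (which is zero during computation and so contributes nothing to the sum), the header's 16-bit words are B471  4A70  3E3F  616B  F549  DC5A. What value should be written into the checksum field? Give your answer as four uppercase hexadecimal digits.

8FCE

One's-complement addition (fold any carry out of bit 15 back into bit 0):
  0xB471 + 0x4A70 = 0x0FEE1
  0xFEE1 + 0x3E3F = 0x13D20 → wrap carry → 0x3D21
  0x3D21 + 0x616B = 0x09E8C
  0x9E8C + 0xF549 = 0x193D5 → wrap carry → 0x93D6
  0x93D6 + 0xDC5A = 0x17030 → wrap carry → 0x7031
One's-complement sum = 0x7031.
Checksum = ~0x7031 & 0xFFFF = 0x8FCE.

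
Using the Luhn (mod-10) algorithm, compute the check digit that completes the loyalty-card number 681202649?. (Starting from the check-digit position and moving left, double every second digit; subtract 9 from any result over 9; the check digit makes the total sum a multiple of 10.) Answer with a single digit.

Partial digits right→left: 9 4 6 2 0 2 1 8 6
Double every second digit counting from the check-digit position (so the 1st, 3rd, 5th, ... of the partial from the right).
  doubled (with −9 where >9): 9 3 0 2 3 → sum 17
  kept as-is: 4 2 2 8 → sum 16
Total = 17 + 16 = 33.
Check digit = (10 − (33 mod 10)) mod 10 = 7.

7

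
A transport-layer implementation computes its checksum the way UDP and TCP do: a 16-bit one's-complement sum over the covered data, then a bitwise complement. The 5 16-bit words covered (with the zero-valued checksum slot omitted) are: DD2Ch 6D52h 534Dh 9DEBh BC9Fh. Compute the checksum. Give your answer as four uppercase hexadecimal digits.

One's-complement addition (fold any carry out of bit 15 back into bit 0):
  0xDD2C + 0x6D52 = 0x14A7E → wrap carry → 0x4A7F
  0x4A7F + 0x534D = 0x09DCC
  0x9DCC + 0x9DEB = 0x13BB7 → wrap carry → 0x3BB8
  0x3BB8 + 0xBC9F = 0x0F857
One's-complement sum = 0xF857.
Checksum = ~0xF857 & 0xFFFF = 0x07A8.

07A8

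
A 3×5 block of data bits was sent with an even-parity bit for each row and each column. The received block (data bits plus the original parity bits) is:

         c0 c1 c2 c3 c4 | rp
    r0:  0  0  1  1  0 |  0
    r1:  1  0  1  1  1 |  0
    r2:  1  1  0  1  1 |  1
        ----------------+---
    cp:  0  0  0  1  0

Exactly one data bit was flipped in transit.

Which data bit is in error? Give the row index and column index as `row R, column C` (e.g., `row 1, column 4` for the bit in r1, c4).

row 2, column 1

Recompute each row's even parity and compare to rp:
  r0: data parity 0, sent rp 0 → ok
  r1: data parity 0, sent rp 0 → ok
  r2: data parity 0, sent rp 1 → mismatch
Recompute each column's even parity and compare to cp:
  c0: data parity 0, sent cp 0 → ok
  c1: data parity 1, sent cp 0 → mismatch
  c2: data parity 0, sent cp 0 → ok
  c3: data parity 1, sent cp 1 → ok
  c4: data parity 0, sent cp 0 → ok
Exactly one row (r2) and one column (c1) fail → the flipped bit is at their intersection.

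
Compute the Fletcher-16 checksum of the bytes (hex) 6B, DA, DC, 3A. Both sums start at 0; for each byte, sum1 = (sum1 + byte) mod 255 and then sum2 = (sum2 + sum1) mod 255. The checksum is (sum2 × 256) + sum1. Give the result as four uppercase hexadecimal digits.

Running sums (mod 255):
  after byte 0 (6B): sum1=107, sum2=107
  after byte 1 (DA): sum1=70, sum2=177
  after byte 2 (DC): sum1=35, sum2=212
  after byte 3 (3A): sum1=93, sum2=50
Checksum = sum2·256 + sum1 = 50·256 + 93 = 12893 = 0x325D.

325D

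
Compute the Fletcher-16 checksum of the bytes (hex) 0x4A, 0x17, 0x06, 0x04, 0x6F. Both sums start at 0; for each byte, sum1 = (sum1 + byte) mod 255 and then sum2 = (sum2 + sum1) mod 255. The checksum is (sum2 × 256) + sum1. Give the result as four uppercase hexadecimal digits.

Running sums (mod 255):
  after byte 0 (0x4A): sum1=74, sum2=74
  after byte 1 (0x17): sum1=97, sum2=171
  after byte 2 (0x06): sum1=103, sum2=19
  after byte 3 (0x04): sum1=107, sum2=126
  after byte 4 (0x6F): sum1=218, sum2=89
Checksum = sum2·256 + sum1 = 89·256 + 218 = 23002 = 0x59DA.

59DA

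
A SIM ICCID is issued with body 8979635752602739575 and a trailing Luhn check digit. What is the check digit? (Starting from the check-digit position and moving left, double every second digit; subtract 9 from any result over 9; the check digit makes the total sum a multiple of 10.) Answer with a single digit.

Partial digits right→left: 5 7 5 9 3 7 2 0 6 2 5 7 5 3 6 9 7 9 8
Double every second digit counting from the check-digit position (so the 1st, 3rd, 5th, ... of the partial from the right).
  doubled (with −9 where >9): 1 1 6 4 3 1 1 3 5 7 → sum 32
  kept as-is: 7 9 7 0 2 7 3 9 9 → sum 53
Total = 32 + 53 = 85.
Check digit = (10 − (85 mod 10)) mod 10 = 5.

5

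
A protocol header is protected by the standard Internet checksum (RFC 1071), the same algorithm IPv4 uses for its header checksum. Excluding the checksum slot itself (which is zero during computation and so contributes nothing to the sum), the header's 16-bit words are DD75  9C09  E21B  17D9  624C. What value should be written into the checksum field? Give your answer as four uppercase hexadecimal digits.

One's-complement addition (fold any carry out of bit 15 back into bit 0):
  0xDD75 + 0x9C09 = 0x1797E → wrap carry → 0x797F
  0x797F + 0xE21B = 0x15B9A → wrap carry → 0x5B9B
  0x5B9B + 0x17D9 = 0x07374
  0x7374 + 0x624C = 0x0D5C0
One's-complement sum = 0xD5C0.
Checksum = ~0xD5C0 & 0xFFFF = 0x2A3F.

2A3F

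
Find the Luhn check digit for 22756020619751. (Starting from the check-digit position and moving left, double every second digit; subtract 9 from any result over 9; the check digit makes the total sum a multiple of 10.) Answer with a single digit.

Partial digits right→left: 1 5 7 9 1 6 0 2 0 6 5 7 2 2
Double every second digit counting from the check-digit position (so the 1st, 3rd, 5th, ... of the partial from the right).
  doubled (with −9 where >9): 2 5 2 0 0 1 4 → sum 14
  kept as-is: 5 9 6 2 6 7 2 → sum 37
Total = 14 + 37 = 51.
Check digit = (10 − (51 mod 10)) mod 10 = 9.

9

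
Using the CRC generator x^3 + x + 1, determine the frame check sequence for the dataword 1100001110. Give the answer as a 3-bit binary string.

Append 3 zeros: 1100001110000. Divide by 1011 (XOR where the leading bit is 1):
  pos 0: 1100 XOR 1011 = 0111
  pos 1: 1110 XOR 1011 = 0101
  pos 2: 1010 XOR 1011 = 0001
  pos 5: 1111 XOR 1011 = 0100
  pos 6: 1000 XOR 1011 = 0011
  pos 8: 1100 XOR 1011 = 0111
  pos 9: 1110 XOR 1011 = 0101
Remainder (last 3 bits) = 101. This is the CRC / FCS.

101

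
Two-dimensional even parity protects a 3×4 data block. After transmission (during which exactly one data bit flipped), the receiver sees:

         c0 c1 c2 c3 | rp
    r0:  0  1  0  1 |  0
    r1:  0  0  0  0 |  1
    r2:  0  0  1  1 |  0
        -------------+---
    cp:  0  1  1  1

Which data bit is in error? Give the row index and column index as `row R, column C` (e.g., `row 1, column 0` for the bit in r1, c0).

row 1, column 3

Recompute each row's even parity and compare to rp:
  r0: data parity 0, sent rp 0 → ok
  r1: data parity 0, sent rp 1 → mismatch
  r2: data parity 0, sent rp 0 → ok
Recompute each column's even parity and compare to cp:
  c0: data parity 0, sent cp 0 → ok
  c1: data parity 1, sent cp 1 → ok
  c2: data parity 1, sent cp 1 → ok
  c3: data parity 0, sent cp 1 → mismatch
Exactly one row (r1) and one column (c3) fail → the flipped bit is at their intersection.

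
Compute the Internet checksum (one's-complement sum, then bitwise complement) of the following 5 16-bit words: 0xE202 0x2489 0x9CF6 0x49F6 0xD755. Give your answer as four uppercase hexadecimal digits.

3B31

One's-complement addition (fold any carry out of bit 15 back into bit 0):
  0xE202 + 0x2489 = 0x1068B → wrap carry → 0x068C
  0x068C + 0x9CF6 = 0x0A382
  0xA382 + 0x49F6 = 0x0ED78
  0xED78 + 0xD755 = 0x1C4CD → wrap carry → 0xC4CE
One's-complement sum = 0xC4CE.
Checksum = ~0xC4CE & 0xFFFF = 0x3B31.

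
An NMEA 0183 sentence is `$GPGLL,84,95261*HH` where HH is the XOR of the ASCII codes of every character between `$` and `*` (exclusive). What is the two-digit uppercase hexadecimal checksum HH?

65

XOR the ASCII codes of the payload characters:
  'G' = 0x47 → acc = 0x47
  'P' = 0x50 → acc = 0x17
  'G' = 0x47 → acc = 0x50
  'L' = 0x4C → acc = 0x1C
  'L' = 0x4C → acc = 0x50
  ',' = 0x2C → acc = 0x7C
  '8' = 0x38 → acc = 0x44
  '4' = 0x34 → acc = 0x70
  ',' = 0x2C → acc = 0x5C
  '9' = 0x39 → acc = 0x65
  '5' = 0x35 → acc = 0x50
  '2' = 0x32 → acc = 0x62
  '6' = 0x36 → acc = 0x54
  '1' = 0x31 → acc = 0x65
Checksum = 0x65.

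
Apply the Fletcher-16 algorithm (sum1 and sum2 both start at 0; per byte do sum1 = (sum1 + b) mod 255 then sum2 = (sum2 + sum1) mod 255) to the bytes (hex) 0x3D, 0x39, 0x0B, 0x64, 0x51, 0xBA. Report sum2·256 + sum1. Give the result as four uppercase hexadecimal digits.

44F1

Running sums (mod 255):
  after byte 0 (0x3D): sum1=61, sum2=61
  after byte 1 (0x39): sum1=118, sum2=179
  after byte 2 (0x0B): sum1=129, sum2=53
  after byte 3 (0x64): sum1=229, sum2=27
  after byte 4 (0x51): sum1=55, sum2=82
  after byte 5 (0xBA): sum1=241, sum2=68
Checksum = sum2·256 + sum1 = 68·256 + 241 = 17649 = 0x44F1.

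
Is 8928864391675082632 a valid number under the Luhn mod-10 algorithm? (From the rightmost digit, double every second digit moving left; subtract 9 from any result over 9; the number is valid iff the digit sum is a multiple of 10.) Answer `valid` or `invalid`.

valid

From the right, keep odd positions and double even positions (subtract 9 from any doubled value over 9):
  doubled (positions 2,4,...): 6 4 0 5 2 6 3 7 9 → sum 42
  kept (positions 1,3,...): 2 6 8 5 6 9 4 8 2 8 → sum 58
Total = 100.
100 mod 10 = 0, so the number is valid.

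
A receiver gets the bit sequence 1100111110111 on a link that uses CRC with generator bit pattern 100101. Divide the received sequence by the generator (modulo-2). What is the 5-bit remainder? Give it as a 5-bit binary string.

01000

Modulo-2 division of 1100111110111 by 100101:
  pos 0: 110011 XOR 100101 = 010110
  pos 1: 101101 XOR 100101 = 001000
  pos 3: 100011 XOR 100101 = 000110
  pos 6: 110011 XOR 100101 = 010110
  pos 7: 101101 XOR 100101 = 001000
Remainder = 01000 (nonzero — an error is detected).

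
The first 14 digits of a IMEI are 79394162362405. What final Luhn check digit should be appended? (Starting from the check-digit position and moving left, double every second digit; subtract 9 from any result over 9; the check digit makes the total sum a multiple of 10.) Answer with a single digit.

Partial digits right→left: 5 0 4 2 6 3 2 6 1 4 9 3 9 7
Double every second digit counting from the check-digit position (so the 1st, 3rd, 5th, ... of the partial from the right).
  doubled (with −9 where >9): 1 8 3 4 2 9 9 → sum 36
  kept as-is: 0 2 3 6 4 3 7 → sum 25
Total = 36 + 25 = 61.
Check digit = (10 − (61 mod 10)) mod 10 = 9.

9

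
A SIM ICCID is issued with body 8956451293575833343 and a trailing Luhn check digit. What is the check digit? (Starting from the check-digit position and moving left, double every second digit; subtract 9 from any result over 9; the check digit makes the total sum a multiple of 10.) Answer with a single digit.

6

Partial digits right→left: 3 4 3 3 3 8 5 7 5 3 9 2 1 5 4 6 5 9 8
Double every second digit counting from the check-digit position (so the 1st, 3rd, 5th, ... of the partial from the right).
  doubled (with −9 where >9): 6 6 6 1 1 9 2 8 1 7 → sum 47
  kept as-is: 4 3 8 7 3 2 5 6 9 → sum 47
Total = 47 + 47 = 94.
Check digit = (10 − (94 mod 10)) mod 10 = 6.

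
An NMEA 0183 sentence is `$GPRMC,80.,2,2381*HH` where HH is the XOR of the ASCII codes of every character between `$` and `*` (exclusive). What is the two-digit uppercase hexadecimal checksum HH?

7B

XOR the ASCII codes of the payload characters:
  'G' = 0x47 → acc = 0x47
  'P' = 0x50 → acc = 0x17
  'R' = 0x52 → acc = 0x45
  'M' = 0x4D → acc = 0x08
  'C' = 0x43 → acc = 0x4B
  ',' = 0x2C → acc = 0x67
  '8' = 0x38 → acc = 0x5F
  '0' = 0x30 → acc = 0x6F
  '.' = 0x2E → acc = 0x41
  ',' = 0x2C → acc = 0x6D
  '2' = 0x32 → acc = 0x5F
  ',' = 0x2C → acc = 0x73
  '2' = 0x32 → acc = 0x41
  '3' = 0x33 → acc = 0x72
  '8' = 0x38 → acc = 0x4A
  '1' = 0x31 → acc = 0x7B
Checksum = 0x7B.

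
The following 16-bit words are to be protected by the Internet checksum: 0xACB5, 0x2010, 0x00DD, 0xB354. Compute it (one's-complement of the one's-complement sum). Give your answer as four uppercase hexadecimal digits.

One's-complement addition (fold any carry out of bit 15 back into bit 0):
  0xACB5 + 0x2010 = 0x0CCC5
  0xCCC5 + 0x00DD = 0x0CDA2
  0xCDA2 + 0xB354 = 0x180F6 → wrap carry → 0x80F7
One's-complement sum = 0x80F7.
Checksum = ~0x80F7 & 0xFFFF = 0x7F08.

7F08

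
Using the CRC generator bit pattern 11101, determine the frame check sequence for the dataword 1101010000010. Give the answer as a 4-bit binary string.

0010

Append 4 zeros: 11010100000100000. Divide by 11101 (XOR where the leading bit is 1):
  pos 0: 11010 XOR 11101 = 00111
  pos 2: 11110 XOR 11101 = 00011
  pos 5: 11000 XOR 11101 = 00101
  pos 7: 10101 XOR 11101 = 01000
  pos 8: 10000 XOR 11101 = 01101
  pos 9: 11010 XOR 11101 = 00111
  pos 11: 11100 XOR 11101 = 00001
Remainder (last 4 bits) = 0010. This is the CRC / FCS.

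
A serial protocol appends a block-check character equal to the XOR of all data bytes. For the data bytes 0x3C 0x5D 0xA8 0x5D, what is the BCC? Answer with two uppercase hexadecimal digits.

94

XOR the bytes together:
  start with 0x3C
  0x3C ⊕ 0x5D = 0x61
  0x61 ⊕ 0xA8 = 0xC9
  0xC9 ⊕ 0x5D = 0x94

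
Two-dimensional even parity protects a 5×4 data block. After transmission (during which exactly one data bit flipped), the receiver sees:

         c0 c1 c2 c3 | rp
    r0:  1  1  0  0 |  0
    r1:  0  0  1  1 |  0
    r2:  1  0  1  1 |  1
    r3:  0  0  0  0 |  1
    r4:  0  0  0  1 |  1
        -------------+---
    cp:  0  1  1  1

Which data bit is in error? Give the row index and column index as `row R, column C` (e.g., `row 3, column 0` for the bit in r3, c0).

Recompute each row's even parity and compare to rp:
  r0: data parity 0, sent rp 0 → ok
  r1: data parity 0, sent rp 0 → ok
  r2: data parity 1, sent rp 1 → ok
  r3: data parity 0, sent rp 1 → mismatch
  r4: data parity 1, sent rp 1 → ok
Recompute each column's even parity and compare to cp:
  c0: data parity 0, sent cp 0 → ok
  c1: data parity 1, sent cp 1 → ok
  c2: data parity 0, sent cp 1 → mismatch
  c3: data parity 1, sent cp 1 → ok
Exactly one row (r3) and one column (c2) fail → the flipped bit is at their intersection.

row 3, column 2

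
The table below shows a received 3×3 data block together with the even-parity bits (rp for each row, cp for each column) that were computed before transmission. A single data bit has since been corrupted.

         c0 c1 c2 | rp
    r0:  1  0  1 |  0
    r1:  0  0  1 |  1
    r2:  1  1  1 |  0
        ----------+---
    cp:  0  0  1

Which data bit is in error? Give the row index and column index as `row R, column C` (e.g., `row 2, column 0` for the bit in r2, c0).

row 2, column 1

Recompute each row's even parity and compare to rp:
  r0: data parity 0, sent rp 0 → ok
  r1: data parity 1, sent rp 1 → ok
  r2: data parity 1, sent rp 0 → mismatch
Recompute each column's even parity and compare to cp:
  c0: data parity 0, sent cp 0 → ok
  c1: data parity 1, sent cp 0 → mismatch
  c2: data parity 1, sent cp 1 → ok
Exactly one row (r2) and one column (c1) fail → the flipped bit is at their intersection.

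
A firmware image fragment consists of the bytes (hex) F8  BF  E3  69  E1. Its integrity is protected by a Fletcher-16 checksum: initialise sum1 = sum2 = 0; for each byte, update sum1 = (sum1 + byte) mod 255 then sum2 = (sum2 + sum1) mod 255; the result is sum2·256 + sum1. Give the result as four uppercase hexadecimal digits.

3CE7

Running sums (mod 255):
  after byte 0 (F8): sum1=248, sum2=248
  after byte 1 (BF): sum1=184, sum2=177
  after byte 2 (E3): sum1=156, sum2=78
  after byte 3 (69): sum1=6, sum2=84
  after byte 4 (E1): sum1=231, sum2=60
Checksum = sum2·256 + sum1 = 60·256 + 231 = 15591 = 0x3CE7.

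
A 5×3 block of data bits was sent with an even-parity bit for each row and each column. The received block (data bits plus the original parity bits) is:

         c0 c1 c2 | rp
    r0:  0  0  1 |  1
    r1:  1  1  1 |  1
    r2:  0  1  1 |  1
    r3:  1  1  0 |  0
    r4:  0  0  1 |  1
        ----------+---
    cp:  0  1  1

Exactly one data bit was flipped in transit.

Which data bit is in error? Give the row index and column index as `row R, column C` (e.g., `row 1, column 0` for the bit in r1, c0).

row 2, column 2

Recompute each row's even parity and compare to rp:
  r0: data parity 1, sent rp 1 → ok
  r1: data parity 1, sent rp 1 → ok
  r2: data parity 0, sent rp 1 → mismatch
  r3: data parity 0, sent rp 0 → ok
  r4: data parity 1, sent rp 1 → ok
Recompute each column's even parity and compare to cp:
  c0: data parity 0, sent cp 0 → ok
  c1: data parity 1, sent cp 1 → ok
  c2: data parity 0, sent cp 1 → mismatch
Exactly one row (r2) and one column (c2) fail → the flipped bit is at their intersection.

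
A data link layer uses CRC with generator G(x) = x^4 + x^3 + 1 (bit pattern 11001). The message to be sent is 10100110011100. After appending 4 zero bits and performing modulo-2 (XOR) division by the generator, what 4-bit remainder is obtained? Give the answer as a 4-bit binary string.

Append 4 zeros: 101001100111000000. Divide by 11001 (XOR where the leading bit is 1):
  pos 0: 10100 XOR 11001 = 01101
  pos 1: 11011 XOR 11001 = 00010
  pos 4: 10100 XOR 11001 = 01101
  pos 5: 11011 XOR 11001 = 00010
  pos 8: 10110 XOR 11001 = 01111
  pos 9: 11110 XOR 11001 = 00111
  pos 11: 11100 XOR 11001 = 00101
  pos 13: 10100 XOR 11001 = 01101
Remainder (last 4 bits) = 1101. This is the CRC / FCS.

1101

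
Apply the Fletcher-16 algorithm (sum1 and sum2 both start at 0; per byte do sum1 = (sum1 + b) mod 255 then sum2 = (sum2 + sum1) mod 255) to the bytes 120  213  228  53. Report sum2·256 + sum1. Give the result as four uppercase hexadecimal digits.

6268

Running sums (mod 255):
  after byte 0 (120): sum1=120, sum2=120
  after byte 1 (213): sum1=78, sum2=198
  after byte 2 (228): sum1=51, sum2=249
  after byte 3 (53): sum1=104, sum2=98
Checksum = sum2·256 + sum1 = 98·256 + 104 = 25192 = 0x6268.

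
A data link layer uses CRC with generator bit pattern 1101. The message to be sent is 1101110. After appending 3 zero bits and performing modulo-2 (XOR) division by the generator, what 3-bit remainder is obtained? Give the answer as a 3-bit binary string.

Append 3 zeros: 1101110000. Divide by 1101 (XOR where the leading bit is 1):
  pos 0: 1101 XOR 1101 = 0000
  pos 4: 1100 XOR 1101 = 0001
Remainder (last 3 bits) = 100. This is the CRC / FCS.

100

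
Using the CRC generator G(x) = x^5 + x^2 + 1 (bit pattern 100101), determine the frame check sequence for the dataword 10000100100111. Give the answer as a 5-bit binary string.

10101

Append 5 zeros: 1000010010011100000. Divide by 100101 (XOR where the leading bit is 1):
  pos 0: 100001 XOR 100101 = 000100
  pos 3: 100001 XOR 100101 = 000100
  pos 6: 100001 XOR 100101 = 000100
  pos 9: 100110 XOR 100101 = 000011
  pos 13: 110000 XOR 100101 = 010101
Remainder (last 5 bits) = 10101. This is the CRC / FCS.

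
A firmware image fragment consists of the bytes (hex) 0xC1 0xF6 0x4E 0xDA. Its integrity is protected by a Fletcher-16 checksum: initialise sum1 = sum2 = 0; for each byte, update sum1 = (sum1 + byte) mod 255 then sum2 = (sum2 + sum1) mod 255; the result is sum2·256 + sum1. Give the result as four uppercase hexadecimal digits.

63E1

Running sums (mod 255):
  after byte 0 (0xC1): sum1=193, sum2=193
  after byte 1 (0xF6): sum1=184, sum2=122
  after byte 2 (0x4E): sum1=7, sum2=129
  after byte 3 (0xDA): sum1=225, sum2=99
Checksum = sum2·256 + sum1 = 99·256 + 225 = 25569 = 0x63E1.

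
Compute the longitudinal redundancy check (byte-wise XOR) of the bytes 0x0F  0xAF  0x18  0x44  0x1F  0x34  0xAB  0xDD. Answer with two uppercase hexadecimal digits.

XOR the bytes together:
  start with 0x0F
  0x0F ⊕ 0xAF = 0xA0
  0xA0 ⊕ 0x18 = 0xB8
  0xB8 ⊕ 0x44 = 0xFC
  0xFC ⊕ 0x1F = 0xE3
  0xE3 ⊕ 0x34 = 0xD7
  0xD7 ⊕ 0xAB = 0x7C
  0x7C ⊕ 0xDD = 0xA1

A1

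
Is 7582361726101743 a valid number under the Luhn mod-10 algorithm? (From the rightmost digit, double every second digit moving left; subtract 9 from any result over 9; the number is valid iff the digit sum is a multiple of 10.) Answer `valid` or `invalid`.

invalid

From the right, keep odd positions and double even positions (subtract 9 from any doubled value over 9):
  doubled (positions 2,4,...): 8 2 2 4 2 6 7 5 → sum 36
  kept (positions 1,3,...): 3 7 0 6 7 6 2 5 → sum 36
Total = 72.
72 mod 10 = 2, so the number is invalid.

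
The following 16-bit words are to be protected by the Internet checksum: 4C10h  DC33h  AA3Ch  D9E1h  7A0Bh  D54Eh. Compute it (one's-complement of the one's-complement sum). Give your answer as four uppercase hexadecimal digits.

0443

One's-complement addition (fold any carry out of bit 15 back into bit 0):
  0x4C10 + 0xDC33 = 0x12843 → wrap carry → 0x2844
  0x2844 + 0xAA3C = 0x0D280
  0xD280 + 0xD9E1 = 0x1AC61 → wrap carry → 0xAC62
  0xAC62 + 0x7A0B = 0x1266D → wrap carry → 0x266E
  0x266E + 0xD54E = 0x0FBBC
One's-complement sum = 0xFBBC.
Checksum = ~0xFBBC & 0xFFFF = 0x0443.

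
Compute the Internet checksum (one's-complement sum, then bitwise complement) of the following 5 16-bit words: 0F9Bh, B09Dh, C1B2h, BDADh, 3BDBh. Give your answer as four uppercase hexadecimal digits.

848B

One's-complement addition (fold any carry out of bit 15 back into bit 0):
  0x0F9B + 0xB09D = 0x0C038
  0xC038 + 0xC1B2 = 0x181EA → wrap carry → 0x81EB
  0x81EB + 0xBDAD = 0x13F98 → wrap carry → 0x3F99
  0x3F99 + 0x3BDB = 0x07B74
One's-complement sum = 0x7B74.
Checksum = ~0x7B74 & 0xFFFF = 0x848B.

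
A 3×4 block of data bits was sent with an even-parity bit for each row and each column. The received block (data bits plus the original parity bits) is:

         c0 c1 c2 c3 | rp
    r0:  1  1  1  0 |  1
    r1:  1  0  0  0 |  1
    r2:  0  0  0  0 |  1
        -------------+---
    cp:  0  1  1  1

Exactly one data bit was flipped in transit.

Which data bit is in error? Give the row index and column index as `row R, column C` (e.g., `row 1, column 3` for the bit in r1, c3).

Recompute each row's even parity and compare to rp:
  r0: data parity 1, sent rp 1 → ok
  r1: data parity 1, sent rp 1 → ok
  r2: data parity 0, sent rp 1 → mismatch
Recompute each column's even parity and compare to cp:
  c0: data parity 0, sent cp 0 → ok
  c1: data parity 1, sent cp 1 → ok
  c2: data parity 1, sent cp 1 → ok
  c3: data parity 0, sent cp 1 → mismatch
Exactly one row (r2) and one column (c3) fail → the flipped bit is at their intersection.

row 2, column 3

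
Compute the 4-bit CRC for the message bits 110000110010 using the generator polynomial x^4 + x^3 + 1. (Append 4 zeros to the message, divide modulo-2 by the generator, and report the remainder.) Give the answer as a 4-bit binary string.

1101

Append 4 zeros: 1100001100100000. Divide by 11001 (XOR where the leading bit is 1):
  pos 0: 11000 XOR 11001 = 00001
  pos 4: 10110 XOR 11001 = 01111
  pos 5: 11110 XOR 11001 = 00111
  pos 7: 11110 XOR 11001 = 00111
  pos 9: 11100 XOR 11001 = 00101
  pos 11: 10100 XOR 11001 = 01101
Remainder (last 4 bits) = 1101. This is the CRC / FCS.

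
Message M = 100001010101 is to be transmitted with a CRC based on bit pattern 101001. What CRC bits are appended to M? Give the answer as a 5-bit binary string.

11010

Append 5 zeros: 10000101010100000. Divide by 101001 (XOR where the leading bit is 1):
  pos 0: 100001 XOR 101001 = 001000
  pos 2: 100001 XOR 101001 = 001000
  pos 4: 100001 XOR 101001 = 001000
  pos 6: 100001 XOR 101001 = 001000
  pos 8: 100000 XOR 101001 = 001001
  pos 10: 100100 XOR 101001 = 001101
Remainder (last 5 bits) = 11010. This is the CRC / FCS.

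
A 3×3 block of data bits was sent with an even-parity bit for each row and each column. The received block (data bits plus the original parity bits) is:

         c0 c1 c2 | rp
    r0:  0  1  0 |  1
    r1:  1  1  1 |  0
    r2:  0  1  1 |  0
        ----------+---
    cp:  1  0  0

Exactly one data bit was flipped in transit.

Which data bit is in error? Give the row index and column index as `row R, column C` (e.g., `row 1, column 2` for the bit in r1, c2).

row 1, column 1

Recompute each row's even parity and compare to rp:
  r0: data parity 1, sent rp 1 → ok
  r1: data parity 1, sent rp 0 → mismatch
  r2: data parity 0, sent rp 0 → ok
Recompute each column's even parity and compare to cp:
  c0: data parity 1, sent cp 1 → ok
  c1: data parity 1, sent cp 0 → mismatch
  c2: data parity 0, sent cp 0 → ok
Exactly one row (r1) and one column (c1) fail → the flipped bit is at their intersection.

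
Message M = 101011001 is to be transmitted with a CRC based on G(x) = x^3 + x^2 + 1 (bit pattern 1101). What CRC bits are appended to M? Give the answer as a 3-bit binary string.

Append 3 zeros: 101011001000. Divide by 1101 (XOR where the leading bit is 1):
  pos 0: 1010 XOR 1101 = 0111
  pos 1: 1111 XOR 1101 = 0010
  pos 3: 1010 XOR 1101 = 0111
  pos 4: 1110 XOR 1101 = 0011
  pos 6: 1110 XOR 1101 = 0011
  pos 8: 1100 XOR 1101 = 0001
Remainder (last 3 bits) = 001. This is the CRC / FCS.

001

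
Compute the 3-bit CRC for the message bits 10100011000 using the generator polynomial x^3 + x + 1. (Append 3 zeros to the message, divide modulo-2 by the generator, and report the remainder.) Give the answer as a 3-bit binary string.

111

Append 3 zeros: 10100011000000. Divide by 1011 (XOR where the leading bit is 1):
  pos 0: 1010 XOR 1011 = 0001
  pos 3: 1001 XOR 1011 = 0010
  pos 5: 1010 XOR 1011 = 0001
  pos 8: 1000 XOR 1011 = 0011
  pos 10: 1100 XOR 1011 = 0111
Remainder (last 3 bits) = 111. This is the CRC / FCS.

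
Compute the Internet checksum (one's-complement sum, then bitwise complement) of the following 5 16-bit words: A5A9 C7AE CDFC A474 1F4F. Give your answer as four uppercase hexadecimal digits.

One's-complement addition (fold any carry out of bit 15 back into bit 0):
  0xA5A9 + 0xC7AE = 0x16D57 → wrap carry → 0x6D58
  0x6D58 + 0xCDFC = 0x13B54 → wrap carry → 0x3B55
  0x3B55 + 0xA474 = 0x0DFC9
  0xDFC9 + 0x1F4F = 0x0FF18
One's-complement sum = 0xFF18.
Checksum = ~0xFF18 & 0xFFFF = 0x00E7.

00E7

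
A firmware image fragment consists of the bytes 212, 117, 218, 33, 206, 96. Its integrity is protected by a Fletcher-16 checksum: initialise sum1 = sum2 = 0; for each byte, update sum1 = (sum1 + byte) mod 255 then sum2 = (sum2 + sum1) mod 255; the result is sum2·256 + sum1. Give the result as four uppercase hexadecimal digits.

1575

Running sums (mod 255):
  after byte 0 (212): sum1=212, sum2=212
  after byte 1 (117): sum1=74, sum2=31
  after byte 2 (218): sum1=37, sum2=68
  after byte 3 (33): sum1=70, sum2=138
  after byte 4 (206): sum1=21, sum2=159
  after byte 5 (96): sum1=117, sum2=21
Checksum = sum2·256 + sum1 = 21·256 + 117 = 5493 = 0x1575.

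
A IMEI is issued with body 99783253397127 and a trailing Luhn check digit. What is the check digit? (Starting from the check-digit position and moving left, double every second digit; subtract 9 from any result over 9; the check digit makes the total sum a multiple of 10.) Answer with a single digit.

Partial digits right→left: 7 2 1 7 9 3 3 5 2 3 8 7 9 9
Double every second digit counting from the check-digit position (so the 1st, 3rd, 5th, ... of the partial from the right).
  doubled (with −9 where >9): 5 2 9 6 4 7 9 → sum 42
  kept as-is: 2 7 3 5 3 7 9 → sum 36
Total = 42 + 36 = 78.
Check digit = (10 − (78 mod 10)) mod 10 = 2.

2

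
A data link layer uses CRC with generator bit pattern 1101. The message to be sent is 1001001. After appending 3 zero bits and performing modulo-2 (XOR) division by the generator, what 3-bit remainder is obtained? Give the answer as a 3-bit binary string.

Append 3 zeros: 1001001000. Divide by 1101 (XOR where the leading bit is 1):
  pos 0: 1001 XOR 1101 = 0100
  pos 1: 1000 XOR 1101 = 0101
  pos 2: 1010 XOR 1101 = 0111
  pos 3: 1111 XOR 1101 = 0010
  pos 5: 1000 XOR 1101 = 0101
  pos 6: 1010 XOR 1101 = 0111
Remainder (last 3 bits) = 111. This is the CRC / FCS.

111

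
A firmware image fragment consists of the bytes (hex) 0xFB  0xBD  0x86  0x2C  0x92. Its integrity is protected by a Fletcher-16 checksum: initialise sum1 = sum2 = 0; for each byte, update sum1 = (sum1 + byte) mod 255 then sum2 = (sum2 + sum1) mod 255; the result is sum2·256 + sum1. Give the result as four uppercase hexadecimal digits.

61FE

Running sums (mod 255):
  after byte 0 (0xFB): sum1=251, sum2=251
  after byte 1 (0xBD): sum1=185, sum2=181
  after byte 2 (0x86): sum1=64, sum2=245
  after byte 3 (0x2C): sum1=108, sum2=98
  after byte 4 (0x92): sum1=254, sum2=97
Checksum = sum2·256 + sum1 = 97·256 + 254 = 25086 = 0x61FE.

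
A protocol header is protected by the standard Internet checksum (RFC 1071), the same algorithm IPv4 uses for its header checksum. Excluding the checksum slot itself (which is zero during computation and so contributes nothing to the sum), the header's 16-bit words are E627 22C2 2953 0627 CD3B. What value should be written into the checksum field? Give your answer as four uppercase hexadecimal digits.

FA5F

One's-complement addition (fold any carry out of bit 15 back into bit 0):
  0xE627 + 0x22C2 = 0x108E9 → wrap carry → 0x08EA
  0x08EA + 0x2953 = 0x0323D
  0x323D + 0x0627 = 0x03864
  0x3864 + 0xCD3B = 0x1059F → wrap carry → 0x05A0
One's-complement sum = 0x05A0.
Checksum = ~0x05A0 & 0xFFFF = 0xFA5F.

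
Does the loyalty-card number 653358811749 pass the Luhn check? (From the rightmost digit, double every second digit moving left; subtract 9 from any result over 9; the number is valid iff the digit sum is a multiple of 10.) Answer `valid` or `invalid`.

From the right, keep odd positions and double even positions (subtract 9 from any doubled value over 9):
  doubled (positions 2,4,...): 8 2 7 1 6 3 → sum 27
  kept (positions 1,3,...): 9 7 1 8 3 5 → sum 33
Total = 60.
60 mod 10 = 0, so the number is valid.

valid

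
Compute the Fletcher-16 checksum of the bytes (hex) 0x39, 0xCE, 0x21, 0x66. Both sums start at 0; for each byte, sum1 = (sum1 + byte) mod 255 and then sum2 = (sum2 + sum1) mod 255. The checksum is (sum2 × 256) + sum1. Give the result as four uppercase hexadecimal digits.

F98F

Running sums (mod 255):
  after byte 0 (0x39): sum1=57, sum2=57
  after byte 1 (0xCE): sum1=8, sum2=65
  after byte 2 (0x21): sum1=41, sum2=106
  after byte 3 (0x66): sum1=143, sum2=249
Checksum = sum2·256 + sum1 = 249·256 + 143 = 63887 = 0xF98F.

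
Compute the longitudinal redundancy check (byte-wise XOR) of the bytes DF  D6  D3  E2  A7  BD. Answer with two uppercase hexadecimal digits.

XOR the bytes together:
  start with 0xDF
  0xDF ⊕ 0xD6 = 0x09
  0x09 ⊕ 0xD3 = 0xDA
  0xDA ⊕ 0xE2 = 0x38
  0x38 ⊕ 0xA7 = 0x9F
  0x9F ⊕ 0xBD = 0x22

22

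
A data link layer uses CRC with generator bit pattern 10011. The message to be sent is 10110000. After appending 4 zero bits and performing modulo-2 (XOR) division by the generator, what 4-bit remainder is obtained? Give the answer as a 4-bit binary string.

0001

Append 4 zeros: 101100000000. Divide by 10011 (XOR where the leading bit is 1):
  pos 0: 10110 XOR 10011 = 00101
  pos 2: 10100 XOR 10011 = 00111
  pos 4: 11100 XOR 10011 = 01111
  pos 5: 11110 XOR 10011 = 01101
  pos 6: 11010 XOR 10011 = 01001
  pos 7: 10010 XOR 10011 = 00001
Remainder (last 4 bits) = 0001. This is the CRC / FCS.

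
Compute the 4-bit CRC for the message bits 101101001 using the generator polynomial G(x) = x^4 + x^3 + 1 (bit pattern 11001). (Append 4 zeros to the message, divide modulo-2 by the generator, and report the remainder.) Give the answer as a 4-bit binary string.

0010

Append 4 zeros: 1011010010000. Divide by 11001 (XOR where the leading bit is 1):
  pos 0: 10110 XOR 11001 = 01111
  pos 1: 11111 XOR 11001 = 00110
  pos 3: 11000 XOR 11001 = 00001
  pos 7: 11000 XOR 11001 = 00001
Remainder (last 4 bits) = 0010. This is the CRC / FCS.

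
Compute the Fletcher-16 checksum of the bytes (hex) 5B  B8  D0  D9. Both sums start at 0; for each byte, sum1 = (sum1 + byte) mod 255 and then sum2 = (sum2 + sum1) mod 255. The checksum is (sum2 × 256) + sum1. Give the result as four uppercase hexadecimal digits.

13BE

Running sums (mod 255):
  after byte 0 (5B): sum1=91, sum2=91
  after byte 1 (B8): sum1=20, sum2=111
  after byte 2 (D0): sum1=228, sum2=84
  after byte 3 (D9): sum1=190, sum2=19
Checksum = sum2·256 + sum1 = 19·256 + 190 = 5054 = 0x13BE.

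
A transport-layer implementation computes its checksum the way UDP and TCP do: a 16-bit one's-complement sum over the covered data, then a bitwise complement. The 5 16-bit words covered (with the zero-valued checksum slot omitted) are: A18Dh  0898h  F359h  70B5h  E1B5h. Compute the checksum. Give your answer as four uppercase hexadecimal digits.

One's-complement addition (fold any carry out of bit 15 back into bit 0):
  0xA18D + 0x0898 = 0x0AA25
  0xAA25 + 0xF359 = 0x19D7E → wrap carry → 0x9D7F
  0x9D7F + 0x70B5 = 0x10E34 → wrap carry → 0x0E35
  0x0E35 + 0xE1B5 = 0x0EFEA
One's-complement sum = 0xEFEA.
Checksum = ~0xEFEA & 0xFFFF = 0x1015.

1015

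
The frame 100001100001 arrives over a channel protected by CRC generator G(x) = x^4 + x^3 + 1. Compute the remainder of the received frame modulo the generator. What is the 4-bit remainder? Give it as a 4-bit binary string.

Modulo-2 division of 100001100001 by 11001:
  pos 0: 10000 XOR 11001 = 01001
  pos 1: 10011 XOR 11001 = 01010
  pos 2: 10101 XOR 11001 = 01100
  pos 3: 11000 XOR 11001 = 00001
  pos 7: 10001 XOR 11001 = 01000
Remainder = 1000 (nonzero — an error is detected).

1000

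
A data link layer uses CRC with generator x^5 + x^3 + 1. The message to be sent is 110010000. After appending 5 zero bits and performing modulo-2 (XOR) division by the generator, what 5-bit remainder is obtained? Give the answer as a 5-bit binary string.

10110

Append 5 zeros: 11001000000000. Divide by 101001 (XOR where the leading bit is 1):
  pos 0: 110010 XOR 101001 = 011011
  pos 1: 110110 XOR 101001 = 011111
  pos 2: 111110 XOR 101001 = 010111
  pos 3: 101110 XOR 101001 = 000111
  pos 6: 111000 XOR 101001 = 010001
  pos 7: 100010 XOR 101001 = 001011
Remainder (last 5 bits) = 10110. This is the CRC / FCS.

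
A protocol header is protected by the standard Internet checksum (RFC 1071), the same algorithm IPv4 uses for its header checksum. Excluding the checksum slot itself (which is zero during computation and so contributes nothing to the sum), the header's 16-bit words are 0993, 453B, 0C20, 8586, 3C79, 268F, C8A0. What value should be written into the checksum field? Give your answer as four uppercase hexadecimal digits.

One's-complement addition (fold any carry out of bit 15 back into bit 0):
  0x0993 + 0x453B = 0x04ECE
  0x4ECE + 0x0C20 = 0x05AEE
  0x5AEE + 0x8586 = 0x0E074
  0xE074 + 0x3C79 = 0x11CED → wrap carry → 0x1CEE
  0x1CEE + 0x268F = 0x0437D
  0x437D + 0xC8A0 = 0x10C1D → wrap carry → 0x0C1E
One's-complement sum = 0x0C1E.
Checksum = ~0x0C1E & 0xFFFF = 0xF3E1.

F3E1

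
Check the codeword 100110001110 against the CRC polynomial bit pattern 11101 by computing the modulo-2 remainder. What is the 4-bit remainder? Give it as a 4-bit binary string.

Modulo-2 division of 100110001110 by 11101:
  pos 0: 10011 XOR 11101 = 01110
  pos 1: 11100 XOR 11101 = 00001
  pos 5: 10011 XOR 11101 = 01110
  pos 6: 11101 XOR 11101 = 00000
Remainder = 0000 (zero — the frame passes the CRC check).

0000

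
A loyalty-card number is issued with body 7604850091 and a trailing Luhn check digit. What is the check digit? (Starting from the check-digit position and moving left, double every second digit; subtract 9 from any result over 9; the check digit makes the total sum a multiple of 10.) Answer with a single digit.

2

Partial digits right→left: 1 9 0 0 5 8 4 0 6 7
Double every second digit counting from the check-digit position (so the 1st, 3rd, 5th, ... of the partial from the right).
  doubled (with −9 where >9): 2 0 1 8 3 → sum 14
  kept as-is: 9 0 8 0 7 → sum 24
Total = 14 + 24 = 38.
Check digit = (10 − (38 mod 10)) mod 10 = 2.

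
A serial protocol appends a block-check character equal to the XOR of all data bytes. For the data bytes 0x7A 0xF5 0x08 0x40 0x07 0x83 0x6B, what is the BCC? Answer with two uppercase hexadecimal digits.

28

XOR the bytes together:
  start with 0x7A
  0x7A ⊕ 0xF5 = 0x8F
  0x8F ⊕ 0x08 = 0x87
  0x87 ⊕ 0x40 = 0xC7
  0xC7 ⊕ 0x07 = 0xC0
  0xC0 ⊕ 0x83 = 0x43
  0x43 ⊕ 0x6B = 0x28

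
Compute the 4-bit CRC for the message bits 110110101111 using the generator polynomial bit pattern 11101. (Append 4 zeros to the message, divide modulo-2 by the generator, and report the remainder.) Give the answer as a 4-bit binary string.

1000

Append 4 zeros: 1101101011110000. Divide by 11101 (XOR where the leading bit is 1):
  pos 0: 11011 XOR 11101 = 00110
  pos 2: 11001 XOR 11101 = 00100
  pos 4: 10001 XOR 11101 = 01100
  pos 5: 11001 XOR 11101 = 00100
  pos 7: 10011 XOR 11101 = 01110
  pos 8: 11100 XOR 11101 = 00001
Remainder (last 4 bits) = 1000. This is the CRC / FCS.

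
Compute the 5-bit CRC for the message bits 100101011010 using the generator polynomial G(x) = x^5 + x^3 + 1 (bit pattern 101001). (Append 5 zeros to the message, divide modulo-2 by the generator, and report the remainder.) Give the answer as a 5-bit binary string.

Append 5 zeros: 10010101101000000. Divide by 101001 (XOR where the leading bit is 1):
  pos 0: 100101 XOR 101001 = 001100
  pos 2: 110001 XOR 101001 = 011000
  pos 3: 110001 XOR 101001 = 011000
  pos 4: 110000 XOR 101001 = 011001
  pos 5: 110011 XOR 101001 = 011010
  pos 6: 110100 XOR 101001 = 011101
  pos 7: 111010 XOR 101001 = 010011
  pos 8: 100110 XOR 101001 = 001111
  pos 10: 111100 XOR 101001 = 010101
  pos 11: 101010 XOR 101001 = 000011
Remainder (last 5 bits) = 00011. This is the CRC / FCS.

00011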